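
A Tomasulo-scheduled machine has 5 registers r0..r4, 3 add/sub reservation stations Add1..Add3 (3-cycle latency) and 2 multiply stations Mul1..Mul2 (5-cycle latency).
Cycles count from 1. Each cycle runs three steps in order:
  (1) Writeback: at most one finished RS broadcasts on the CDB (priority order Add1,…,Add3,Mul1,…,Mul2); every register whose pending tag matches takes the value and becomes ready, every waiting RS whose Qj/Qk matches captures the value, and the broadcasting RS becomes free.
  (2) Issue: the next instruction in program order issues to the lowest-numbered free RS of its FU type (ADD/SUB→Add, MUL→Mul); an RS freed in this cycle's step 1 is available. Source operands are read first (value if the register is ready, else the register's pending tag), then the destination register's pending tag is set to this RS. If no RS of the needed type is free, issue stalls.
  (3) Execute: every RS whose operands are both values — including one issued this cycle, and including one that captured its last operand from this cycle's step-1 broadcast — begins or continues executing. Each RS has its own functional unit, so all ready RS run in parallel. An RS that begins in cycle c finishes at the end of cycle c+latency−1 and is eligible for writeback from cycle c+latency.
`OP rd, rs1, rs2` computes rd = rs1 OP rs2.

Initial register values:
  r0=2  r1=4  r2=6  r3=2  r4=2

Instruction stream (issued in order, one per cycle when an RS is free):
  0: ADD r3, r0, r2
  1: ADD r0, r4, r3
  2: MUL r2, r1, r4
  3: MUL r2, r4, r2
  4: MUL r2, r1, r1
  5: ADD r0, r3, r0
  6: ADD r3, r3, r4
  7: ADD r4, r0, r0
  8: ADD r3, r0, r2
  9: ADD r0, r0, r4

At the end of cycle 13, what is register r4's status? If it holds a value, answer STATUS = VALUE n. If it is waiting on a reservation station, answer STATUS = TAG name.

c1: issue ADD r3<-Add1 | r0:2,r1:4,r2:6,r3:Add1,r4:2
c2: issue ADD r0<-Add2 | r0:Add2,r1:4,r2:6,r3:Add1,r4:2
c3: issue MUL r2<-Mul1 | r0:Add2,r1:4,r2:Mul1,r3:Add1,r4:2
c4: CDB Add1=8; issue MUL r2<-Mul2 | r0:Add2,r1:4,r2:Mul2,r3:8,r4:2
c5: stall | r0:Add2,r1:4,r2:Mul2,r3:8,r4:2
c6: stall | r0:Add2,r1:4,r2:Mul2,r3:8,r4:2
c7: CDB Add2=10; stall | r0:10,r1:4,r2:Mul2,r3:8,r4:2
c8: CDB Mul1=8; issue MUL r2<-Mul1 | r0:10,r1:4,r2:Mul1,r3:8,r4:2
c9: issue ADD r0<-Add1 | r0:Add1,r1:4,r2:Mul1,r3:8,r4:2
c10: issue ADD r3<-Add2 | r0:Add1,r1:4,r2:Mul1,r3:Add2,r4:2
c11: issue ADD r4<-Add3 | r0:Add1,r1:4,r2:Mul1,r3:Add2,r4:Add3
c12: CDB Add1=18; issue ADD r3<-Add1 | r0:18,r1:4,r2:Mul1,r3:Add1,r4:Add3
c13: CDB Add2=10; issue ADD r0<-Add2 | r0:Add2,r1:4,r2:Mul1,r3:Add1,r4:Add3

STATUS = TAG Add3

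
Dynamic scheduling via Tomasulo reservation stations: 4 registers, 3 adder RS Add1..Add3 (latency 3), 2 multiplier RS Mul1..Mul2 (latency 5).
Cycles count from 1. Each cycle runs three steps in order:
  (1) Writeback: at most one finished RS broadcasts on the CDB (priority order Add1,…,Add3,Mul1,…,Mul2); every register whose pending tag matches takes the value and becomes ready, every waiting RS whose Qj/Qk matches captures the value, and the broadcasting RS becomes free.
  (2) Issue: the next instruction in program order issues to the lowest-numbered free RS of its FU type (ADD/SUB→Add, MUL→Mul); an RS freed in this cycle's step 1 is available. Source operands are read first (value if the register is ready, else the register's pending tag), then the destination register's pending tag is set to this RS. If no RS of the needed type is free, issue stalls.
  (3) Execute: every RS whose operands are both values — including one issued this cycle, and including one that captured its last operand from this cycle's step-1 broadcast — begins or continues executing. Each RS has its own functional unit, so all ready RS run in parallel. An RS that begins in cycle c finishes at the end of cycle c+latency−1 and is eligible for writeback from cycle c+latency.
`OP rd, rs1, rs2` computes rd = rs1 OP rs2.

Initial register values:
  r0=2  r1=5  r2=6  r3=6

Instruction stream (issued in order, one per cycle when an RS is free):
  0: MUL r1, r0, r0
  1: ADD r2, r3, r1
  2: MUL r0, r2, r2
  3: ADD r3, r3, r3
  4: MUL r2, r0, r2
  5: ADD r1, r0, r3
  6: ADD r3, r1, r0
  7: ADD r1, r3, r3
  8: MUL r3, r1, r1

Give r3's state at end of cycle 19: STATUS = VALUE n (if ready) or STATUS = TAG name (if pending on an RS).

STATUS = TAG Mul2

c1: issue MUL r1<-Mul1 | r0:2,r1:Mul1,r2:6,r3:6
c2: issue ADD r2<-Add1 | r0:2,r1:Mul1,r2:Add1,r3:6
c3: issue MUL r0<-Mul2 | r0:Mul2,r1:Mul1,r2:Add1,r3:6
c4: issue ADD r3<-Add2 | r0:Mul2,r1:Mul1,r2:Add1,r3:Add2
c5: stall | r0:Mul2,r1:Mul1,r2:Add1,r3:Add2
c6: CDB Mul1=4; issue MUL r2<-Mul1 | r0:Mul2,r1:4,r2:Mul1,r3:Add2
c7: CDB Add2=12; issue ADD r1<-Add2 | r0:Mul2,r1:Add2,r2:Mul1,r3:12
c8: issue ADD r3<-Add3 | r0:Mul2,r1:Add2,r2:Mul1,r3:Add3
c9: CDB Add1=10; issue ADD r1<-Add1 | r0:Mul2,r1:Add1,r2:Mul1,r3:Add3
c10: stall | r0:Mul2,r1:Add1,r2:Mul1,r3:Add3
c11: stall | r0:Mul2,r1:Add1,r2:Mul1,r3:Add3
c12: stall | r0:Mul2,r1:Add1,r2:Mul1,r3:Add3
c13: stall | r0:Mul2,r1:Add1,r2:Mul1,r3:Add3
c14: CDB Mul2=100; issue MUL r3<-Mul2 | r0:100,r1:Add1,r2:Mul1,r3:Mul2
c15: - | r0:100,r1:Add1,r2:Mul1,r3:Mul2
c16: - | r0:100,r1:Add1,r2:Mul1,r3:Mul2
c17: CDB Add2=112 | r0:100,r1:Add1,r2:Mul1,r3:Mul2
c18: - | r0:100,r1:Add1,r2:Mul1,r3:Mul2
c19: CDB Mul1=1000 | r0:100,r1:Add1,r2:1000,r3:Mul2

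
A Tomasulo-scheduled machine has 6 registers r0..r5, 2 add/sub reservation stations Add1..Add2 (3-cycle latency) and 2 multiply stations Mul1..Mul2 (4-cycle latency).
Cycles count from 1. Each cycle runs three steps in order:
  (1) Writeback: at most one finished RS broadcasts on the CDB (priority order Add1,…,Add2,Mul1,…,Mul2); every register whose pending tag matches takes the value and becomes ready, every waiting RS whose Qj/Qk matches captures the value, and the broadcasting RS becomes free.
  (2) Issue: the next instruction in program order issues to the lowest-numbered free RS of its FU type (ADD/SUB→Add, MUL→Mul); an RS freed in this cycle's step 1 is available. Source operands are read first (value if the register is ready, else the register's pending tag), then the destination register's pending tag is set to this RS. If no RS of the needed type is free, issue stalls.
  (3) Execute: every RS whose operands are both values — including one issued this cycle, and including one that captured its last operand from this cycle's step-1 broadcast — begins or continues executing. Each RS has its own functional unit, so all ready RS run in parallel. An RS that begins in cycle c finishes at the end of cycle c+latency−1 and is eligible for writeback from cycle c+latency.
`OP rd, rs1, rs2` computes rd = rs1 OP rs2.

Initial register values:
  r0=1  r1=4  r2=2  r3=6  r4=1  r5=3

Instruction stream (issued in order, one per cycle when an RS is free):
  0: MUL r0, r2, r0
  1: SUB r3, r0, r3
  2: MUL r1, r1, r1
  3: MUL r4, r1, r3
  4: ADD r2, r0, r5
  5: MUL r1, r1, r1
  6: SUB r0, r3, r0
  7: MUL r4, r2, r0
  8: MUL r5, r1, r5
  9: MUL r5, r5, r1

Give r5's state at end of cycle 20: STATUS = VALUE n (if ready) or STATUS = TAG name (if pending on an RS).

c1: issue MUL r0<-Mul1 | r0:Mul1,r1:4,r2:2,r3:6,r4:1,r5:3
c2: issue SUB r3<-Add1 | r0:Mul1,r1:4,r2:2,r3:Add1,r4:1,r5:3
c3: issue MUL r1<-Mul2 | r0:Mul1,r1:Mul2,r2:2,r3:Add1,r4:1,r5:3
c4: stall | r0:Mul1,r1:Mul2,r2:2,r3:Add1,r4:1,r5:3
c5: CDB Mul1=2; issue MUL r4<-Mul1 | r0:2,r1:Mul2,r2:2,r3:Add1,r4:Mul1,r5:3
c6: issue ADD r2<-Add2 | r0:2,r1:Mul2,r2:Add2,r3:Add1,r4:Mul1,r5:3
c7: CDB Mul2=16; issue MUL r1<-Mul2 | r0:2,r1:Mul2,r2:Add2,r3:Add1,r4:Mul1,r5:3
c8: CDB Add1=-4; issue SUB r0<-Add1 | r0:Add1,r1:Mul2,r2:Add2,r3:-4,r4:Mul1,r5:3
c9: CDB Add2=5; stall | r0:Add1,r1:Mul2,r2:5,r3:-4,r4:Mul1,r5:3
c10: stall | r0:Add1,r1:Mul2,r2:5,r3:-4,r4:Mul1,r5:3
c11: CDB Add1=-6; stall | r0:-6,r1:Mul2,r2:5,r3:-4,r4:Mul1,r5:3
c12: CDB Mul1=-64; issue MUL r4<-Mul1 | r0:-6,r1:Mul2,r2:5,r3:-4,r4:Mul1,r5:3
c13: CDB Mul2=256; issue MUL r5<-Mul2 | r0:-6,r1:256,r2:5,r3:-4,r4:Mul1,r5:Mul2
c14: stall | r0:-6,r1:256,r2:5,r3:-4,r4:Mul1,r5:Mul2
c15: stall | r0:-6,r1:256,r2:5,r3:-4,r4:Mul1,r5:Mul2
c16: CDB Mul1=-30; issue MUL r5<-Mul1 | r0:-6,r1:256,r2:5,r3:-4,r4:-30,r5:Mul1
c17: CDB Mul2=768 | r0:-6,r1:256,r2:5,r3:-4,r4:-30,r5:Mul1
c18: - | r0:-6,r1:256,r2:5,r3:-4,r4:-30,r5:Mul1
c19: - | r0:-6,r1:256,r2:5,r3:-4,r4:-30,r5:Mul1
c20: - | r0:-6,r1:256,r2:5,r3:-4,r4:-30,r5:Mul1

STATUS = TAG Mul1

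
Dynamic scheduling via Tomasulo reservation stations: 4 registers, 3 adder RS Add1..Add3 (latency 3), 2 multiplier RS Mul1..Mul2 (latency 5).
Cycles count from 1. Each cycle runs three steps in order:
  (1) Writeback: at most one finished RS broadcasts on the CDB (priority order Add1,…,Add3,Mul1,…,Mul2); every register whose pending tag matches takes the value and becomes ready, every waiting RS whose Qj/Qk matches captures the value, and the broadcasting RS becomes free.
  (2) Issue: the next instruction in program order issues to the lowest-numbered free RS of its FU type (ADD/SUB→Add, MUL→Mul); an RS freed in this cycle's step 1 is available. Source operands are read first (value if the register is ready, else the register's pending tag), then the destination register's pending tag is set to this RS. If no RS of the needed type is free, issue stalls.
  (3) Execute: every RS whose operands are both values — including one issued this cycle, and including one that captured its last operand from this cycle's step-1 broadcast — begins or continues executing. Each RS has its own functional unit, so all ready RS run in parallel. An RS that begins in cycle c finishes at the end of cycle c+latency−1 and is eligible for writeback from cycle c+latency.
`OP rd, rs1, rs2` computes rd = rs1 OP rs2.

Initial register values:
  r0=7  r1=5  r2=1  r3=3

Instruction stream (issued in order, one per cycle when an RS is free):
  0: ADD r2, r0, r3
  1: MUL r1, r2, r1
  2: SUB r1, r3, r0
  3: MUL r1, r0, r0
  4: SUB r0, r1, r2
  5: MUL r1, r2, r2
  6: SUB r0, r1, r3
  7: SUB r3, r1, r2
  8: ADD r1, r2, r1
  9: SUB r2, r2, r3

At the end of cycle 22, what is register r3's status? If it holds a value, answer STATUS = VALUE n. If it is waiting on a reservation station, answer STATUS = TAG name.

STATUS = VALUE 90

c1: issue ADD r2<-Add1 | r0:7,r1:5,r2:Add1,r3:3
c2: issue MUL r1<-Mul1 | r0:7,r1:Mul1,r2:Add1,r3:3
c3: issue SUB r1<-Add2 | r0:7,r1:Add2,r2:Add1,r3:3
c4: CDB Add1=10; issue MUL r1<-Mul2 | r0:7,r1:Mul2,r2:10,r3:3
c5: issue SUB r0<-Add1 | r0:Add1,r1:Mul2,r2:10,r3:3
c6: CDB Add2=-4; stall | r0:Add1,r1:Mul2,r2:10,r3:3
c7: stall | r0:Add1,r1:Mul2,r2:10,r3:3
c8: stall | r0:Add1,r1:Mul2,r2:10,r3:3
c9: CDB Mul1=50; issue MUL r1<-Mul1 | r0:Add1,r1:Mul1,r2:10,r3:3
c10: CDB Mul2=49; issue SUB r0<-Add2 | r0:Add2,r1:Mul1,r2:10,r3:3
c11: issue SUB r3<-Add3 | r0:Add2,r1:Mul1,r2:10,r3:Add3
c12: stall | r0:Add2,r1:Mul1,r2:10,r3:Add3
c13: CDB Add1=39; issue ADD r1<-Add1 | r0:Add2,r1:Add1,r2:10,r3:Add3
c14: CDB Mul1=100; stall | r0:Add2,r1:Add1,r2:10,r3:Add3
c15: stall | r0:Add2,r1:Add1,r2:10,r3:Add3
c16: stall | r0:Add2,r1:Add1,r2:10,r3:Add3
c17: CDB Add1=110; issue SUB r2<-Add1 | r0:Add2,r1:110,r2:Add1,r3:Add3
c18: CDB Add2=97 | r0:97,r1:110,r2:Add1,r3:Add3
c19: CDB Add3=90 | r0:97,r1:110,r2:Add1,r3:90
c20: - | r0:97,r1:110,r2:Add1,r3:90
c21: - | r0:97,r1:110,r2:Add1,r3:90
c22: CDB Add1=-80 | r0:97,r1:110,r2:-80,r3:90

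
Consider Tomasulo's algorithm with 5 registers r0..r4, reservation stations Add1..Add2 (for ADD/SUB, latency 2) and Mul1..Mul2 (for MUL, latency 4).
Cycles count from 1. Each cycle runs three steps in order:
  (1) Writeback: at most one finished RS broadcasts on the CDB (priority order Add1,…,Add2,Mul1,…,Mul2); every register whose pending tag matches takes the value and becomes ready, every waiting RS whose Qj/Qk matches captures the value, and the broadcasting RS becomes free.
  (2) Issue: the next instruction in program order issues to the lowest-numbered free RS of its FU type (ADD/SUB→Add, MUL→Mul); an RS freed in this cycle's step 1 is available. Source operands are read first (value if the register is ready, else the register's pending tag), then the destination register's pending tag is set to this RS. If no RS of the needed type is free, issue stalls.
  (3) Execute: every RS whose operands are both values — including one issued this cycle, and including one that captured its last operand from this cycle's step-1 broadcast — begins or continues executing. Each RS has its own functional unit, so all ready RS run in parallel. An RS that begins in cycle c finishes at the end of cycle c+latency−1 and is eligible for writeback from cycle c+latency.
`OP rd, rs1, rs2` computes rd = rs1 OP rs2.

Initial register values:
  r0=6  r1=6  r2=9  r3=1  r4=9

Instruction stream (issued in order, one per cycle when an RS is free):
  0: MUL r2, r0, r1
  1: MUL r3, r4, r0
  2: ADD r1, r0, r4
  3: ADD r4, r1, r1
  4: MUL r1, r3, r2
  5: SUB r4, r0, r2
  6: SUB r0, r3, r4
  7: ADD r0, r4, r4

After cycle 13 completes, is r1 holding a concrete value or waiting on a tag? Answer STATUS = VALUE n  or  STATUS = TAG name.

STATUS = VALUE 1944

  c1: issue MUL r2<-Mul1  regs: r0:6,r1:6,r2:Mul1,r3:1,r4:9
  c2: issue MUL r3<-Mul2  regs: r0:6,r1:6,r2:Mul1,r3:Mul2,r4:9
  c3: issue ADD r1<-Add1  regs: r0:6,r1:Add1,r2:Mul1,r3:Mul2,r4:9
  c4: issue ADD r4<-Add2  regs: r0:6,r1:Add1,r2:Mul1,r3:Mul2,r4:Add2
  c5: CDB Add1=15; stall  regs: r0:6,r1:15,r2:Mul1,r3:Mul2,r4:Add2
  c6: CDB Mul1=36; issue MUL r1<-Mul1  regs: r0:6,r1:Mul1,r2:36,r3:Mul2,r4:Add2
  c7: CDB Add2=30; issue SUB r4<-Add1  regs: r0:6,r1:Mul1,r2:36,r3:Mul2,r4:Add1
  c8: CDB Mul2=54; issue SUB r0<-Add2  regs: r0:Add2,r1:Mul1,r2:36,r3:54,r4:Add1
  c9: CDB Add1=-30; issue ADD r0<-Add1  regs: r0:Add1,r1:Mul1,r2:36,r3:54,r4:-30
  c10: -  regs: r0:Add1,r1:Mul1,r2:36,r3:54,r4:-30
  c11: CDB Add1=-60  regs: r0:-60,r1:Mul1,r2:36,r3:54,r4:-30
  c12: CDB Add2=84  regs: r0:-60,r1:Mul1,r2:36,r3:54,r4:-30
  c13: CDB Mul1=1944  regs: r0:-60,r1:1944,r2:36,r3:54,r4:-30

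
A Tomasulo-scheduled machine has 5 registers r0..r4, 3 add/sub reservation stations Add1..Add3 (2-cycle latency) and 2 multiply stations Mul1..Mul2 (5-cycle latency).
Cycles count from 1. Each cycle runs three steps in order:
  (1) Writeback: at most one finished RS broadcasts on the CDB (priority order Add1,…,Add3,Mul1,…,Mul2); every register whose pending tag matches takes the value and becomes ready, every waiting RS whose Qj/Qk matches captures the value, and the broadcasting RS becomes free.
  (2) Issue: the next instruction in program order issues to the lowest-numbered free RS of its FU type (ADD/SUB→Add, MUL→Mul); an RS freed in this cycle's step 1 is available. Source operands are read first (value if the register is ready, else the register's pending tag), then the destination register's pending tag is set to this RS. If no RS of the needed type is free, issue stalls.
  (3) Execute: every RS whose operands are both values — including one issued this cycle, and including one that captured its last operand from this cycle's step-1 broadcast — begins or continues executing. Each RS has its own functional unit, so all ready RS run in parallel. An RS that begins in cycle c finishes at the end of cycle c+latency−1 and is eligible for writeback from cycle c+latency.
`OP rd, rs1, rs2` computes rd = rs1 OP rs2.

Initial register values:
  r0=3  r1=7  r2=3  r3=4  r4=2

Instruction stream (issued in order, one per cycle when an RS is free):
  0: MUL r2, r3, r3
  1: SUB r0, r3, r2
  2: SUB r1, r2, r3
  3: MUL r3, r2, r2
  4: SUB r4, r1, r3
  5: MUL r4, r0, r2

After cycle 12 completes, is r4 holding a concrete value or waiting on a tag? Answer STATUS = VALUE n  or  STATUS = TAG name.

c1: issue MUL r2<-Mul1 | r0:3,r1:7,r2:Mul1,r3:4,r4:2
c2: issue SUB r0<-Add1 | r0:Add1,r1:7,r2:Mul1,r3:4,r4:2
c3: issue SUB r1<-Add2 | r0:Add1,r1:Add2,r2:Mul1,r3:4,r4:2
c4: issue MUL r3<-Mul2 | r0:Add1,r1:Add2,r2:Mul1,r3:Mul2,r4:2
c5: issue SUB r4<-Add3 | r0:Add1,r1:Add2,r2:Mul1,r3:Mul2,r4:Add3
c6: CDB Mul1=16; issue MUL r4<-Mul1 | r0:Add1,r1:Add2,r2:16,r3:Mul2,r4:Mul1
c7: - | r0:Add1,r1:Add2,r2:16,r3:Mul2,r4:Mul1
c8: CDB Add1=-12 | r0:-12,r1:Add2,r2:16,r3:Mul2,r4:Mul1
c9: CDB Add2=12 | r0:-12,r1:12,r2:16,r3:Mul2,r4:Mul1
c10: - | r0:-12,r1:12,r2:16,r3:Mul2,r4:Mul1
c11: CDB Mul2=256 | r0:-12,r1:12,r2:16,r3:256,r4:Mul1
c12: - | r0:-12,r1:12,r2:16,r3:256,r4:Mul1

STATUS = TAG Mul1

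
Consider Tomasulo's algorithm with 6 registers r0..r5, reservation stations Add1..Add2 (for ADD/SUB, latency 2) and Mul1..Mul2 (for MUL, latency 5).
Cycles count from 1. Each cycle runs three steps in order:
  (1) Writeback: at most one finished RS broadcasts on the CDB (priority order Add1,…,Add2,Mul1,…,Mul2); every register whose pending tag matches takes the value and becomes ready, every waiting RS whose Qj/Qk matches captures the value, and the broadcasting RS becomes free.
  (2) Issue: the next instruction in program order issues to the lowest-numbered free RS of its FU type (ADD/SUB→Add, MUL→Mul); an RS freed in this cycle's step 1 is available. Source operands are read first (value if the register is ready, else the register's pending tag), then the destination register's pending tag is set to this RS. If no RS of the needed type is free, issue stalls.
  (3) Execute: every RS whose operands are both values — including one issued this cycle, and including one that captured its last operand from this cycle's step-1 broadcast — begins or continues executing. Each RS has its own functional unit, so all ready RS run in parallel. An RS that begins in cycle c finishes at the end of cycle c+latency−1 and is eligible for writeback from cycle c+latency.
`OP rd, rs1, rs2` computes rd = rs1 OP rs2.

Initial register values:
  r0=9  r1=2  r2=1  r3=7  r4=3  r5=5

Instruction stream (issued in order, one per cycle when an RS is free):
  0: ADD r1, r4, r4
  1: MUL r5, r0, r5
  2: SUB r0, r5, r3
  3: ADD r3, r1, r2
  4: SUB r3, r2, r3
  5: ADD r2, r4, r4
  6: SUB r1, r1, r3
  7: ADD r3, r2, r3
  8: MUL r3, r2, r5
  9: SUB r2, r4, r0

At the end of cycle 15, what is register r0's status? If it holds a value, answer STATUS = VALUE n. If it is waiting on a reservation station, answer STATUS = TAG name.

STATUS = VALUE 38

cycle 1: issue ADD r1<-Add1 // r0:9,r1:Add1,r2:1,r3:7,r4:3,r5:5
cycle 2: issue MUL r5<-Mul1 // r0:9,r1:Add1,r2:1,r3:7,r4:3,r5:Mul1
cycle 3: CDB Add1=6; issue SUB r0<-Add1 // r0:Add1,r1:6,r2:1,r3:7,r4:3,r5:Mul1
cycle 4: issue ADD r3<-Add2 // r0:Add1,r1:6,r2:1,r3:Add2,r4:3,r5:Mul1
cycle 5: stall // r0:Add1,r1:6,r2:1,r3:Add2,r4:3,r5:Mul1
cycle 6: CDB Add2=7; issue SUB r3<-Add2 // r0:Add1,r1:6,r2:1,r3:Add2,r4:3,r5:Mul1
cycle 7: CDB Mul1=45; stall // r0:Add1,r1:6,r2:1,r3:Add2,r4:3,r5:45
cycle 8: CDB Add2=-6; issue ADD r2<-Add2 // r0:Add1,r1:6,r2:Add2,r3:-6,r4:3,r5:45
cycle 9: CDB Add1=38; issue SUB r1<-Add1 // r0:38,r1:Add1,r2:Add2,r3:-6,r4:3,r5:45
cycle 10: CDB Add2=6; issue ADD r3<-Add2 // r0:38,r1:Add1,r2:6,r3:Add2,r4:3,r5:45
cycle 11: CDB Add1=12; issue MUL r3<-Mul1 // r0:38,r1:12,r2:6,r3:Mul1,r4:3,r5:45
cycle 12: CDB Add2=0; issue SUB r2<-Add1 // r0:38,r1:12,r2:Add1,r3:Mul1,r4:3,r5:45
cycle 13: - // r0:38,r1:12,r2:Add1,r3:Mul1,r4:3,r5:45
cycle 14: CDB Add1=-35 // r0:38,r1:12,r2:-35,r3:Mul1,r4:3,r5:45
cycle 15: - // r0:38,r1:12,r2:-35,r3:Mul1,r4:3,r5:45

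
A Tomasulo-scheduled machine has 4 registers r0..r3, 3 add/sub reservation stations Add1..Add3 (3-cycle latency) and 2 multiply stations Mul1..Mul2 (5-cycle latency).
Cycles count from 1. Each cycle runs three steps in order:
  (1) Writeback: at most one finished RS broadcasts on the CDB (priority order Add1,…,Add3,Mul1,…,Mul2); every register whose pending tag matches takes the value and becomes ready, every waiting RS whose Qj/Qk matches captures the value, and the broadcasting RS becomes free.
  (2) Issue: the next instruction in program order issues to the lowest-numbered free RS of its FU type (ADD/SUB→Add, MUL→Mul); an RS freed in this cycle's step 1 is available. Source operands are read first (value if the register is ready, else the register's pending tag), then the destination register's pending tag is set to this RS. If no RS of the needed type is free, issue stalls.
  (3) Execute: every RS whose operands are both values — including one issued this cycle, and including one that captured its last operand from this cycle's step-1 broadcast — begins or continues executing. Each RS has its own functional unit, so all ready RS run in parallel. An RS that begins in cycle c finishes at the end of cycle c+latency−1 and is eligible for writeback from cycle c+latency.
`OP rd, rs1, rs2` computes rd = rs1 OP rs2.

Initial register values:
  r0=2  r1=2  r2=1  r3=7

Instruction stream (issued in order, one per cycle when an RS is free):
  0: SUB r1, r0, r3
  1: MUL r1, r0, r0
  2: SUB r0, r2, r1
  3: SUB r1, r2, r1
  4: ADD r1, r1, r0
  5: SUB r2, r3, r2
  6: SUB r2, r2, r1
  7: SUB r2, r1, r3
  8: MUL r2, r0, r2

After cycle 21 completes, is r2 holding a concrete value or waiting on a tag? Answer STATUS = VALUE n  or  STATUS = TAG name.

cycle 1: issue SUB r1<-Add1 // r0:2,r1:Add1,r2:1,r3:7
cycle 2: issue MUL r1<-Mul1 // r0:2,r1:Mul1,r2:1,r3:7
cycle 3: issue SUB r0<-Add2 // r0:Add2,r1:Mul1,r2:1,r3:7
cycle 4: CDB Add1=-5; issue SUB r1<-Add1 // r0:Add2,r1:Add1,r2:1,r3:7
cycle 5: issue ADD r1<-Add3 // r0:Add2,r1:Add3,r2:1,r3:7
cycle 6: stall // r0:Add2,r1:Add3,r2:1,r3:7
cycle 7: CDB Mul1=4; stall // r0:Add2,r1:Add3,r2:1,r3:7
cycle 8: stall // r0:Add2,r1:Add3,r2:1,r3:7
cycle 9: stall // r0:Add2,r1:Add3,r2:1,r3:7
cycle 10: CDB Add1=-3; issue SUB r2<-Add1 // r0:Add2,r1:Add3,r2:Add1,r3:7
cycle 11: CDB Add2=-3; issue SUB r2<-Add2 // r0:-3,r1:Add3,r2:Add2,r3:7
cycle 12: stall // r0:-3,r1:Add3,r2:Add2,r3:7
cycle 13: CDB Add1=6; issue SUB r2<-Add1 // r0:-3,r1:Add3,r2:Add1,r3:7
cycle 14: CDB Add3=-6; issue MUL r2<-Mul1 // r0:-3,r1:-6,r2:Mul1,r3:7
cycle 15: - // r0:-3,r1:-6,r2:Mul1,r3:7
cycle 16: - // r0:-3,r1:-6,r2:Mul1,r3:7
cycle 17: CDB Add1=-13 // r0:-3,r1:-6,r2:Mul1,r3:7
cycle 18: CDB Add2=12 // r0:-3,r1:-6,r2:Mul1,r3:7
cycle 19: - // r0:-3,r1:-6,r2:Mul1,r3:7
cycle 20: - // r0:-3,r1:-6,r2:Mul1,r3:7
cycle 21: - // r0:-3,r1:-6,r2:Mul1,r3:7

STATUS = TAG Mul1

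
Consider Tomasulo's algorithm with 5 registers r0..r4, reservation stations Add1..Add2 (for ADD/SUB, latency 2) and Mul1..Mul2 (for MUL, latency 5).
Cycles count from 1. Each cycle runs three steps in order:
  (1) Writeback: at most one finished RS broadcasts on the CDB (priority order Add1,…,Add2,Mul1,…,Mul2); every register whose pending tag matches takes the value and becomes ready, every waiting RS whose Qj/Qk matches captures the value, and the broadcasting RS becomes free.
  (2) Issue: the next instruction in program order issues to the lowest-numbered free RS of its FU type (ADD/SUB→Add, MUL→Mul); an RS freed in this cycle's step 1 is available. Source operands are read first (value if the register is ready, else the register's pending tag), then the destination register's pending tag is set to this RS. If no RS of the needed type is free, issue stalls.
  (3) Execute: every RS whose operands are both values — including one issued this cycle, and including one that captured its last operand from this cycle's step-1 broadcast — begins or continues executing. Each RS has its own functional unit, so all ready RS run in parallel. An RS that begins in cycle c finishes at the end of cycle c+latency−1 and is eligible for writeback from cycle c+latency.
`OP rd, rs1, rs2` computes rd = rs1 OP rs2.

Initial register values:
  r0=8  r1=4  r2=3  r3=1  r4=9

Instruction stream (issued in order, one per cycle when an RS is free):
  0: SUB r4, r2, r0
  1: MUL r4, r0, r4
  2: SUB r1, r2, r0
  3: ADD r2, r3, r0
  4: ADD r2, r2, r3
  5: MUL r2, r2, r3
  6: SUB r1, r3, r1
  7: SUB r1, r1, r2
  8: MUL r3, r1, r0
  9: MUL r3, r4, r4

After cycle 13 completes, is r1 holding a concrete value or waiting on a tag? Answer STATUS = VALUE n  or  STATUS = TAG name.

STATUS = TAG Add1

c1: issue SUB r4<-Add1 | r0:8,r1:4,r2:3,r3:1,r4:Add1
c2: issue MUL r4<-Mul1 | r0:8,r1:4,r2:3,r3:1,r4:Mul1
c3: CDB Add1=-5; issue SUB r1<-Add1 | r0:8,r1:Add1,r2:3,r3:1,r4:Mul1
c4: issue ADD r2<-Add2 | r0:8,r1:Add1,r2:Add2,r3:1,r4:Mul1
c5: CDB Add1=-5; issue ADD r2<-Add1 | r0:8,r1:-5,r2:Add1,r3:1,r4:Mul1
c6: CDB Add2=9; issue MUL r2<-Mul2 | r0:8,r1:-5,r2:Mul2,r3:1,r4:Mul1
c7: issue SUB r1<-Add2 | r0:8,r1:Add2,r2:Mul2,r3:1,r4:Mul1
c8: CDB Add1=10; issue SUB r1<-Add1 | r0:8,r1:Add1,r2:Mul2,r3:1,r4:Mul1
c9: CDB Add2=6; stall | r0:8,r1:Add1,r2:Mul2,r3:1,r4:Mul1
c10: CDB Mul1=-40; issue MUL r3<-Mul1 | r0:8,r1:Add1,r2:Mul2,r3:Mul1,r4:-40
c11: stall | r0:8,r1:Add1,r2:Mul2,r3:Mul1,r4:-40
c12: stall | r0:8,r1:Add1,r2:Mul2,r3:Mul1,r4:-40
c13: CDB Mul2=10; issue MUL r3<-Mul2 | r0:8,r1:Add1,r2:10,r3:Mul2,r4:-40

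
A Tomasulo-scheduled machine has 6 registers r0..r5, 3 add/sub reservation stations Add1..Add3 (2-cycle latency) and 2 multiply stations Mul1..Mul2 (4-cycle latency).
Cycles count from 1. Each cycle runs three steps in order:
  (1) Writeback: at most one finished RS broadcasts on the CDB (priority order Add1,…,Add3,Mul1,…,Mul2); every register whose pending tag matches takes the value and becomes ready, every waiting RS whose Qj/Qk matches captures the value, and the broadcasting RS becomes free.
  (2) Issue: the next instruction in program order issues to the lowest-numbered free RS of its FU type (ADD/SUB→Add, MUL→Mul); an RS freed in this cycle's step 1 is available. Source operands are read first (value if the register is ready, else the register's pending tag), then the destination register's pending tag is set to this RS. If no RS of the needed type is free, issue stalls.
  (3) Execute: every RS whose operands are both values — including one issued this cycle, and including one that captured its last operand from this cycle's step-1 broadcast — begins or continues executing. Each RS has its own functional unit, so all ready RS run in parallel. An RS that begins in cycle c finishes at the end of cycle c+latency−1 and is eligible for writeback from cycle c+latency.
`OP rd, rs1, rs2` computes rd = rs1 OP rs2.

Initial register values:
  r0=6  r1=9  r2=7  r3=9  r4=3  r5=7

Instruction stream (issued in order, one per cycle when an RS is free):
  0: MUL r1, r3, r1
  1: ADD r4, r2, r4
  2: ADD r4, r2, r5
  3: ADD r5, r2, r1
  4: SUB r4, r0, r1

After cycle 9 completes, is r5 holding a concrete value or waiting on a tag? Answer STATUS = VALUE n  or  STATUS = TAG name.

c1: issue MUL r1<-Mul1 | r0:6,r1:Mul1,r2:7,r3:9,r4:3,r5:7
c2: issue ADD r4<-Add1 | r0:6,r1:Mul1,r2:7,r3:9,r4:Add1,r5:7
c3: issue ADD r4<-Add2 | r0:6,r1:Mul1,r2:7,r3:9,r4:Add2,r5:7
c4: CDB Add1=10; issue ADD r5<-Add1 | r0:6,r1:Mul1,r2:7,r3:9,r4:Add2,r5:Add1
c5: CDB Add2=14; issue SUB r4<-Add2 | r0:6,r1:Mul1,r2:7,r3:9,r4:Add2,r5:Add1
c6: CDB Mul1=81 | r0:6,r1:81,r2:7,r3:9,r4:Add2,r5:Add1
c7: - | r0:6,r1:81,r2:7,r3:9,r4:Add2,r5:Add1
c8: CDB Add1=88 | r0:6,r1:81,r2:7,r3:9,r4:Add2,r5:88
c9: CDB Add2=-75 | r0:6,r1:81,r2:7,r3:9,r4:-75,r5:88

STATUS = VALUE 88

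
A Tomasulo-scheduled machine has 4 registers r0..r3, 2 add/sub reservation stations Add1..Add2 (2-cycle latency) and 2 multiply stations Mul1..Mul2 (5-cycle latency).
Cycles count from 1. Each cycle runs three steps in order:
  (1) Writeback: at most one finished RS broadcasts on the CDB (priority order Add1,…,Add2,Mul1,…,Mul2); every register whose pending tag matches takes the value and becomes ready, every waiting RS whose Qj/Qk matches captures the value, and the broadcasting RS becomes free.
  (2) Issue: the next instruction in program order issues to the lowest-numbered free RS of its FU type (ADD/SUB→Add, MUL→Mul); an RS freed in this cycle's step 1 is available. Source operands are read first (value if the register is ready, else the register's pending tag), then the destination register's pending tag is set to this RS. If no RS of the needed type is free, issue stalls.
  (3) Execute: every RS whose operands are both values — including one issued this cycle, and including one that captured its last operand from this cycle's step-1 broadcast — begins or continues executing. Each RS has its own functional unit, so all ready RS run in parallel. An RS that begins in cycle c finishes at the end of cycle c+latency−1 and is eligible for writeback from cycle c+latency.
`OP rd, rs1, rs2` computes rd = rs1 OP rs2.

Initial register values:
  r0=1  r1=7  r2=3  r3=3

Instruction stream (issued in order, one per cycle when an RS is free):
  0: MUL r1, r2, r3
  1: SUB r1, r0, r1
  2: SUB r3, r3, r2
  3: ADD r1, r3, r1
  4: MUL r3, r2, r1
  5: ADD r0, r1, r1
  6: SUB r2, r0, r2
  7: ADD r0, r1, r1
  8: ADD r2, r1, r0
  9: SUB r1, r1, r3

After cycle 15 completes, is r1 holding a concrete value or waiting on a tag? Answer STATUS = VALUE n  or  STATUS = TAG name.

cycle 1: issue MUL r1<-Mul1 // r0:1,r1:Mul1,r2:3,r3:3
cycle 2: issue SUB r1<-Add1 // r0:1,r1:Add1,r2:3,r3:3
cycle 3: issue SUB r3<-Add2 // r0:1,r1:Add1,r2:3,r3:Add2
cycle 4: stall // r0:1,r1:Add1,r2:3,r3:Add2
cycle 5: CDB Add2=0; issue ADD r1<-Add2 // r0:1,r1:Add2,r2:3,r3:0
cycle 6: CDB Mul1=9; issue MUL r3<-Mul1 // r0:1,r1:Add2,r2:3,r3:Mul1
cycle 7: stall // r0:1,r1:Add2,r2:3,r3:Mul1
cycle 8: CDB Add1=-8; issue ADD r0<-Add1 // r0:Add1,r1:Add2,r2:3,r3:Mul1
cycle 9: stall // r0:Add1,r1:Add2,r2:3,r3:Mul1
cycle 10: CDB Add2=-8; issue SUB r2<-Add2 // r0:Add1,r1:-8,r2:Add2,r3:Mul1
cycle 11: stall // r0:Add1,r1:-8,r2:Add2,r3:Mul1
cycle 12: CDB Add1=-16; issue ADD r0<-Add1 // r0:Add1,r1:-8,r2:Add2,r3:Mul1
cycle 13: stall // r0:Add1,r1:-8,r2:Add2,r3:Mul1
cycle 14: CDB Add1=-16; issue ADD r2<-Add1 // r0:-16,r1:-8,r2:Add1,r3:Mul1
cycle 15: CDB Add2=-19; issue SUB r1<-Add2 // r0:-16,r1:Add2,r2:Add1,r3:Mul1

STATUS = TAG Add2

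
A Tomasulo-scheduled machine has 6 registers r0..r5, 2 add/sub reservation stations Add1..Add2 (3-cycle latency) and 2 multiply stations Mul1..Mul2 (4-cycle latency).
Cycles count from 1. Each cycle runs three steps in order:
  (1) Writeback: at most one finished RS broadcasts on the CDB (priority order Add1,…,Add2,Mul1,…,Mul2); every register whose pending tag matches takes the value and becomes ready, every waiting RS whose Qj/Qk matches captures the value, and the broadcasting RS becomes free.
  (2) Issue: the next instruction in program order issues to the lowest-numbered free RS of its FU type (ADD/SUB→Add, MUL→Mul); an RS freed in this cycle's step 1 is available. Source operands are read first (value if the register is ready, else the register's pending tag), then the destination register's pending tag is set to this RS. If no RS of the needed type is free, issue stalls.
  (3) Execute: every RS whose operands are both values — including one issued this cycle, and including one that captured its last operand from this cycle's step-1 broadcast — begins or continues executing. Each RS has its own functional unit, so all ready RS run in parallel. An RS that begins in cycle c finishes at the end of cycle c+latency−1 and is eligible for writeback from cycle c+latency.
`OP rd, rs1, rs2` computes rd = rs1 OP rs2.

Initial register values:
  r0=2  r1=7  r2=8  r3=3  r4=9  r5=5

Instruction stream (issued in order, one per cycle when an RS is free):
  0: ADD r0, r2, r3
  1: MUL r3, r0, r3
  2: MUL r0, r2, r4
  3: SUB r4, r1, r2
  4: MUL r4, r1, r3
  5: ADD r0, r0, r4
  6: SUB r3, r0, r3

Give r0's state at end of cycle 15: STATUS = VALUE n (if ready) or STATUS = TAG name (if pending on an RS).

STATUS = VALUE 303

  c1: issue ADD r0<-Add1  regs: r0:Add1,r1:7,r2:8,r3:3,r4:9,r5:5
  c2: issue MUL r3<-Mul1  regs: r0:Add1,r1:7,r2:8,r3:Mul1,r4:9,r5:5
  c3: issue MUL r0<-Mul2  regs: r0:Mul2,r1:7,r2:8,r3:Mul1,r4:9,r5:5
  c4: CDB Add1=11; issue SUB r4<-Add1  regs: r0:Mul2,r1:7,r2:8,r3:Mul1,r4:Add1,r5:5
  c5: stall  regs: r0:Mul2,r1:7,r2:8,r3:Mul1,r4:Add1,r5:5
  c6: stall  regs: r0:Mul2,r1:7,r2:8,r3:Mul1,r4:Add1,r5:5
  c7: CDB Add1=-1; stall  regs: r0:Mul2,r1:7,r2:8,r3:Mul1,r4:-1,r5:5
  c8: CDB Mul1=33; issue MUL r4<-Mul1  regs: r0:Mul2,r1:7,r2:8,r3:33,r4:Mul1,r5:5
  c9: CDB Mul2=72; issue ADD r0<-Add1  regs: r0:Add1,r1:7,r2:8,r3:33,r4:Mul1,r5:5
  c10: issue SUB r3<-Add2  regs: r0:Add1,r1:7,r2:8,r3:Add2,r4:Mul1,r5:5
  c11: -  regs: r0:Add1,r1:7,r2:8,r3:Add2,r4:Mul1,r5:5
  c12: CDB Mul1=231  regs: r0:Add1,r1:7,r2:8,r3:Add2,r4:231,r5:5
  c13: -  regs: r0:Add1,r1:7,r2:8,r3:Add2,r4:231,r5:5
  c14: -  regs: r0:Add1,r1:7,r2:8,r3:Add2,r4:231,r5:5
  c15: CDB Add1=303  regs: r0:303,r1:7,r2:8,r3:Add2,r4:231,r5:5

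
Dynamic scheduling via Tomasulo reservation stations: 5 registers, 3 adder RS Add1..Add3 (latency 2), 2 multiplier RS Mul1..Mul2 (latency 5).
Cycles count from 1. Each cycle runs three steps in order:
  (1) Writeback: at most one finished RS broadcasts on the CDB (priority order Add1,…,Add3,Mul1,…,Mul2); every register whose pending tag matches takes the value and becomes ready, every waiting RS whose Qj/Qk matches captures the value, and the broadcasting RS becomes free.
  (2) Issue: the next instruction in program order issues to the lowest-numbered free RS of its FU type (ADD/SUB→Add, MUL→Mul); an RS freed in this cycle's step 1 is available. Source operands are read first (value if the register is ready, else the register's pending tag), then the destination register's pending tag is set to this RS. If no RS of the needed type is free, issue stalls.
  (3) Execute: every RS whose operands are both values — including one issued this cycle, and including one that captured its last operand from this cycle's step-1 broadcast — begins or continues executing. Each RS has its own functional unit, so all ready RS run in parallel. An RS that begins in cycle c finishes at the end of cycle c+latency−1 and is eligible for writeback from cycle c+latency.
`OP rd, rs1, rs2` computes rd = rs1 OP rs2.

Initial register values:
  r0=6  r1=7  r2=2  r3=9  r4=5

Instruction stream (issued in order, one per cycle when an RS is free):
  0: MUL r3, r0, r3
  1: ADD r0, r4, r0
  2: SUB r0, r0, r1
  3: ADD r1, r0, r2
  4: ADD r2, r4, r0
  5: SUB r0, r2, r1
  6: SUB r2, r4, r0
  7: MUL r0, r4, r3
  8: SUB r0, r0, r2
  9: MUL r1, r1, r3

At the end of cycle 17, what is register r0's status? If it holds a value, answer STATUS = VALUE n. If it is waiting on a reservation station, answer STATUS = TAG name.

STATUS = VALUE 268

  c1: issue MUL r3<-Mul1  regs: r0:6,r1:7,r2:2,r3:Mul1,r4:5
  c2: issue ADD r0<-Add1  regs: r0:Add1,r1:7,r2:2,r3:Mul1,r4:5
  c3: issue SUB r0<-Add2  regs: r0:Add2,r1:7,r2:2,r3:Mul1,r4:5
  c4: CDB Add1=11; issue ADD r1<-Add1  regs: r0:Add2,r1:Add1,r2:2,r3:Mul1,r4:5
  c5: issue ADD r2<-Add3  regs: r0:Add2,r1:Add1,r2:Add3,r3:Mul1,r4:5
  c6: CDB Add2=4; issue SUB r0<-Add2  regs: r0:Add2,r1:Add1,r2:Add3,r3:Mul1,r4:5
  c7: CDB Mul1=54; stall  regs: r0:Add2,r1:Add1,r2:Add3,r3:54,r4:5
  c8: CDB Add1=6; issue SUB r2<-Add1  regs: r0:Add2,r1:6,r2:Add1,r3:54,r4:5
  c9: CDB Add3=9; issue MUL r0<-Mul1  regs: r0:Mul1,r1:6,r2:Add1,r3:54,r4:5
  c10: issue SUB r0<-Add3  regs: r0:Add3,r1:6,r2:Add1,r3:54,r4:5
  c11: CDB Add2=3; issue MUL r1<-Mul2  regs: r0:Add3,r1:Mul2,r2:Add1,r3:54,r4:5
  c12: -  regs: r0:Add3,r1:Mul2,r2:Add1,r3:54,r4:5
  c13: CDB Add1=2  regs: r0:Add3,r1:Mul2,r2:2,r3:54,r4:5
  c14: CDB Mul1=270  regs: r0:Add3,r1:Mul2,r2:2,r3:54,r4:5
  c15: -  regs: r0:Add3,r1:Mul2,r2:2,r3:54,r4:5
  c16: CDB Add3=268  regs: r0:268,r1:Mul2,r2:2,r3:54,r4:5
  c17: CDB Mul2=324  regs: r0:268,r1:324,r2:2,r3:54,r4:5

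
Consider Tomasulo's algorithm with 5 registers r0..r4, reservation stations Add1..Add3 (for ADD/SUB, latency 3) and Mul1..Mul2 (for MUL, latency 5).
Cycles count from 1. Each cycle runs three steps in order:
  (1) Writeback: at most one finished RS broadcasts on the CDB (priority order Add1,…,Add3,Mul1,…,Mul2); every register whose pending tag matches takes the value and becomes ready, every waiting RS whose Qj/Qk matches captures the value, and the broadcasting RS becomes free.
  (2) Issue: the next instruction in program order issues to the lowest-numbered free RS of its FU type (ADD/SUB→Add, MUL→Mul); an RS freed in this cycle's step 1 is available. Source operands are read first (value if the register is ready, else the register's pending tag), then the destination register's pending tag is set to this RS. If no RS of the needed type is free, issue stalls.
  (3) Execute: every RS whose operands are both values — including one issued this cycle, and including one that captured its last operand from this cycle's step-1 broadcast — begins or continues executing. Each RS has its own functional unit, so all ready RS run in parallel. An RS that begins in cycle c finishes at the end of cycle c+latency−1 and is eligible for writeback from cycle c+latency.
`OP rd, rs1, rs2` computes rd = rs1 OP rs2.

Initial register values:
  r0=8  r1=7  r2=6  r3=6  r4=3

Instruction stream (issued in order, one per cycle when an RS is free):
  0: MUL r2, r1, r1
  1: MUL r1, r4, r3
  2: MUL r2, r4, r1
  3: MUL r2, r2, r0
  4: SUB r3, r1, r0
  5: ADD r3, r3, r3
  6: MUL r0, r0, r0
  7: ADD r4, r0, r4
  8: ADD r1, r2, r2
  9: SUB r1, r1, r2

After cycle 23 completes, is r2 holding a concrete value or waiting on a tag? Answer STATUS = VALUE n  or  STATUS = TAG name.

STATUS = VALUE 432

  c1: issue MUL r2<-Mul1  regs: r0:8,r1:7,r2:Mul1,r3:6,r4:3
  c2: issue MUL r1<-Mul2  regs: r0:8,r1:Mul2,r2:Mul1,r3:6,r4:3
  c3: stall  regs: r0:8,r1:Mul2,r2:Mul1,r3:6,r4:3
  c4: stall  regs: r0:8,r1:Mul2,r2:Mul1,r3:6,r4:3
  c5: stall  regs: r0:8,r1:Mul2,r2:Mul1,r3:6,r4:3
  c6: CDB Mul1=49; issue MUL r2<-Mul1  regs: r0:8,r1:Mul2,r2:Mul1,r3:6,r4:3
  c7: CDB Mul2=18; issue MUL r2<-Mul2  regs: r0:8,r1:18,r2:Mul2,r3:6,r4:3
  c8: issue SUB r3<-Add1  regs: r0:8,r1:18,r2:Mul2,r3:Add1,r4:3
  c9: issue ADD r3<-Add2  regs: r0:8,r1:18,r2:Mul2,r3:Add2,r4:3
  c10: stall  regs: r0:8,r1:18,r2:Mul2,r3:Add2,r4:3
  c11: CDB Add1=10; stall  regs: r0:8,r1:18,r2:Mul2,r3:Add2,r4:3
  c12: CDB Mul1=54; issue MUL r0<-Mul1  regs: r0:Mul1,r1:18,r2:Mul2,r3:Add2,r4:3
  c13: issue ADD r4<-Add1  regs: r0:Mul1,r1:18,r2:Mul2,r3:Add2,r4:Add1
  c14: CDB Add2=20; issue ADD r1<-Add2  regs: r0:Mul1,r1:Add2,r2:Mul2,r3:20,r4:Add1
  c15: issue SUB r1<-Add3  regs: r0:Mul1,r1:Add3,r2:Mul2,r3:20,r4:Add1
  c16: -  regs: r0:Mul1,r1:Add3,r2:Mul2,r3:20,r4:Add1
  c17: CDB Mul1=64  regs: r0:64,r1:Add3,r2:Mul2,r3:20,r4:Add1
  c18: CDB Mul2=432  regs: r0:64,r1:Add3,r2:432,r3:20,r4:Add1
  c19: -  regs: r0:64,r1:Add3,r2:432,r3:20,r4:Add1
  c20: CDB Add1=67  regs: r0:64,r1:Add3,r2:432,r3:20,r4:67
  c21: CDB Add2=864  regs: r0:64,r1:Add3,r2:432,r3:20,r4:67
  c22: -  regs: r0:64,r1:Add3,r2:432,r3:20,r4:67
  c23: -  regs: r0:64,r1:Add3,r2:432,r3:20,r4:67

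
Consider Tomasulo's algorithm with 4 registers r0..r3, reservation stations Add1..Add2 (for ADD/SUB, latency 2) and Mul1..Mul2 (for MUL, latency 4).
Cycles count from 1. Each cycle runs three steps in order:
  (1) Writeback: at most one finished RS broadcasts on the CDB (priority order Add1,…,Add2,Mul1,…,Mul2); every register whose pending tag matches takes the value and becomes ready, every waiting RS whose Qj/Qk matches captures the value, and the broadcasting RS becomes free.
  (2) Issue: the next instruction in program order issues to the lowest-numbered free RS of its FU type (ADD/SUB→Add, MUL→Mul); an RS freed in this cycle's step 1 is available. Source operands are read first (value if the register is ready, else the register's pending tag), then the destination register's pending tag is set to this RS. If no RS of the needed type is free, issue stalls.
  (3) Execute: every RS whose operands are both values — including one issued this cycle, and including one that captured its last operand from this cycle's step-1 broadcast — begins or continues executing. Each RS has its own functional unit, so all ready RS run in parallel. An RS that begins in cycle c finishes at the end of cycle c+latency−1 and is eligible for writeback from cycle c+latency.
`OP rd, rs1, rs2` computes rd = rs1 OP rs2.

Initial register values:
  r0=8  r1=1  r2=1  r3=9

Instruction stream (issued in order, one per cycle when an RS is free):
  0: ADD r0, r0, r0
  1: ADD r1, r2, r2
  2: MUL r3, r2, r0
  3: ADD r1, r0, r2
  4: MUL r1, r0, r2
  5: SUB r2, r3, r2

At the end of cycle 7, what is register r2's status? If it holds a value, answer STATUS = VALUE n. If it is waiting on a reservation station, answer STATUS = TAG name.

STATUS = TAG Add1

  c1: issue ADD r0<-Add1  regs: r0:Add1,r1:1,r2:1,r3:9
  c2: issue ADD r1<-Add2  regs: r0:Add1,r1:Add2,r2:1,r3:9
  c3: CDB Add1=16; issue MUL r3<-Mul1  regs: r0:16,r1:Add2,r2:1,r3:Mul1
  c4: CDB Add2=2; issue ADD r1<-Add1  regs: r0:16,r1:Add1,r2:1,r3:Mul1
  c5: issue MUL r1<-Mul2  regs: r0:16,r1:Mul2,r2:1,r3:Mul1
  c6: CDB Add1=17; issue SUB r2<-Add1  regs: r0:16,r1:Mul2,r2:Add1,r3:Mul1
  c7: CDB Mul1=16  regs: r0:16,r1:Mul2,r2:Add1,r3:16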